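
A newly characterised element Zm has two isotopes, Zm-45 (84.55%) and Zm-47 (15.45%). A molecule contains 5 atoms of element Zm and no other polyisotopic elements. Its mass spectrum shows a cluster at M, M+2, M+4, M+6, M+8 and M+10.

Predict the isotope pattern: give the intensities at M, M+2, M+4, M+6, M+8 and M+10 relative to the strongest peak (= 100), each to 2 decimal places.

100.00 : 91.37 : 33.39 : 6.10 : 0.56 : 0.02

Expanding (0.8455 + 0.1545)^5:
P(M) = 0.8455^5 = 0.432084
P(M+2) = 5 × 0.8455^4 × 0.1545^1 = 0.394778
P(M+4) = 10 × 0.8455^3 × 0.1545^2 = 0.144277
P(M+6) = 10 × 0.8455^2 × 0.1545^3 = 0.026364
P(M+8) = 5 × 0.8455^1 × 0.1545^4 = 0.002409
P(M+10) = 0.1545^5 = 0.000088
The M peak is largest (0.432084); scaling to 100 gives 100.00 : 91.37 : 33.39 : 6.10 : 0.56 : 0.02.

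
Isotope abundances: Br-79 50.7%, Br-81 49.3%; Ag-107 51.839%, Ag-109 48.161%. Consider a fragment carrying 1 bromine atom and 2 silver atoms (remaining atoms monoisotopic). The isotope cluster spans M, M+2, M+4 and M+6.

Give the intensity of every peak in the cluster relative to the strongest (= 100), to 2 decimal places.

35.33 : 100.00 : 94.33 : 29.65

Bromine pattern (n=1): 0.5070 : 0.4930
Silver pattern (n=2): 0.26872819 : 0.49932362 : 0.23194819
Convolve the two distributions (both contribute in 2-u steps):
  M: 0.5070×0.26872819 = 0.136245
  M+2: 0.5070×0.49932362 + 0.4930×0.26872819 = 0.385640
  M+4: 0.5070×0.23194819 + 0.4930×0.49932362 = 0.363764
  M+6: 0.4930×0.23194819 = 0.114350
Scale to base peak (0.385640) = 100: 35.33 : 100.00 : 94.33 : 29.65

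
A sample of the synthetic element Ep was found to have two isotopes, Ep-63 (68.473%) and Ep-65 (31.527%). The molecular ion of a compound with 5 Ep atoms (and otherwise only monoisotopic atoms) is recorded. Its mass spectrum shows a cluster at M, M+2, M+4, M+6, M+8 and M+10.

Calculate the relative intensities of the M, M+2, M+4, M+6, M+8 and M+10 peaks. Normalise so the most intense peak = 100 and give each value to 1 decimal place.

43.4 : 100.0 : 92.1 : 42.4 : 9.8 : 0.9

Expanding (0.68473 + 0.31527)^5:
P(M) = 0.68473^5 = 0.150521
P(M+2) = 5 × 0.68473^4 × 0.31527^1 = 0.346521
P(M+4) = 10 × 0.68473^3 × 0.31527^2 = 0.319097
P(M+6) = 10 × 0.68473^2 × 0.31527^3 = 0.146922
P(M+8) = 5 × 0.68473^1 × 0.31527^4 = 0.033824
P(M+10) = 0.31527^5 = 0.003115
The M+2 peak is largest (0.346521); scaling to 100 gives 43.4 : 100.0 : 92.1 : 42.4 : 9.8 : 0.9.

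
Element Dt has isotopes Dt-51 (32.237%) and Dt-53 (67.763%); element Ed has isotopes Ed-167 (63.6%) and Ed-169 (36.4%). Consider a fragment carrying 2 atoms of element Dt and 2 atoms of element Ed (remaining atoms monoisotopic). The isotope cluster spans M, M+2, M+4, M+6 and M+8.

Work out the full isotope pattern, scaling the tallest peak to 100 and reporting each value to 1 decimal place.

10.5 : 56.0 : 100.0 : 67.3 : 15.1

Element Dt pattern (n=2): 0.10392242 : 0.43689517 : 0.45918242
Element Ed pattern (n=2): 0.404496 : 0.463008 : 0.132496
Convolve the two distributions (both contribute in 2-u steps):
  M: 0.10392242×0.404496 = 0.042036
  M+2: 0.10392242×0.463008 + 0.43689517×0.404496 = 0.224839
  M+4: 0.10392242×0.132496 + 0.43689517×0.463008 + 0.45918242×0.404496 = 0.401793
  M+6: 0.43689517×0.132496 + 0.45918242×0.463008 = 0.270492
  M+8: 0.45918242×0.132496 = 0.060840
Scale to base peak (0.401793) = 100: 10.5 : 56.0 : 100.0 : 67.3 : 15.1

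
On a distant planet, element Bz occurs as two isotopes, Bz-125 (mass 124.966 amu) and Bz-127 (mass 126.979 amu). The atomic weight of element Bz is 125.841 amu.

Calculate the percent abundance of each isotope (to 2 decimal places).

Bz-125: 56.53%, Bz-127: 43.47%

Writing the weighted mean with unknown fraction x of Bz-125:
124.966·x + 126.979·(1 − x) = 125.841
(124.966 − 126.979)·x = 125.841 − 126.979
x = -1.138 / -2.013 = 0.56533 → 56.53% Bz-125, 43.47% Bz-127.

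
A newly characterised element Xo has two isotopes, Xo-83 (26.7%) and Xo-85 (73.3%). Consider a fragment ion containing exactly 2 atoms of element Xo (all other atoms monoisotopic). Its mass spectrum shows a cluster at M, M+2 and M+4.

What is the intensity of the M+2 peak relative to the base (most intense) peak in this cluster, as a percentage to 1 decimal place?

72.9%

Binomial terms of (0.267 + 0.733)^2: M 0.0713, M+2 0.3914, M+4 0.5373 → M+4 is the base peak.
P(M+4) = C(2,2) × 0.267^0 × 0.733^2 = 1 × 1.0000 × 0.537289 = 0.537289 (base)
P(M+2) = C(2,1) × 0.267^1 × 0.733^1 = 2 × 0.2670 × 0.7330 = 0.391422
Relative intensity = 0.391422 / 0.537289 × 100 = 72.9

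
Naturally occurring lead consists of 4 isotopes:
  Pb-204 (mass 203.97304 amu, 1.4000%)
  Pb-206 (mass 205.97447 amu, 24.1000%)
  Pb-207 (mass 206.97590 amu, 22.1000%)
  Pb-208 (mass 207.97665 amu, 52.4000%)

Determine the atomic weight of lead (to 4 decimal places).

Average mass = Σ (abundance × isotope mass) = 0.014000 × 203.97304 + 0.241000 × 205.97447 + 0.221000 × 206.97590 + 0.524000 × 207.97665
= 2.855623 + 49.639847 + 45.741674 + 108.979765 = 207.216909 amu

207.2169 amu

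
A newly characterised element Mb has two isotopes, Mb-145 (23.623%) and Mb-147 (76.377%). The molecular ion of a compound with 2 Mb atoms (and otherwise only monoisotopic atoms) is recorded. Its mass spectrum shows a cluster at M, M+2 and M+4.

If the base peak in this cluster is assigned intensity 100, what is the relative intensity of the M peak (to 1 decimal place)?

(0.23623 + 0.76377)^2 gives M 0.0558, M+2 0.3609, M+4 0.5833; the largest is M+4.
P(M+4) = C(2,2) × 0.23623^0 × 0.76377^2 = 1 × 1.0000 × 0.58334461 = 0.583345 (base)
P(M) = C(2,0) × 0.23623^2 × 0.76377^0 = 1 × 0.05580461 × 1.0000 = 0.055805
Relative intensity = 0.055805 / 0.583345 × 100 = 9.6

9.6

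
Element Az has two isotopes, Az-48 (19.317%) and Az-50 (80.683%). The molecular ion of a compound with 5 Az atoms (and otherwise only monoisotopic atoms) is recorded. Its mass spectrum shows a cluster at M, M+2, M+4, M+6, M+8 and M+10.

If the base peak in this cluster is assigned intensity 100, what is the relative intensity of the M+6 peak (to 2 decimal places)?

(0.19317 + 0.80683)^5 gives M 0.0003, M+2 0.0056, M+4 0.0469, M+6 0.1960, M+8 0.4093, M+10 0.3419; the largest is M+8.
P(M+8) = C(5,4) × 0.19317^1 × 0.80683^4 = 5 × 0.19317 × 0.42376799 = 0.409296 (base)
P(M+6) = C(5,3) × 0.19317^2 × 0.80683^3 = 10 × 0.03731465 × 0.52522588 = 0.195986
Relative intensity = 0.195986 / 0.409296 × 100 = 47.88

47.88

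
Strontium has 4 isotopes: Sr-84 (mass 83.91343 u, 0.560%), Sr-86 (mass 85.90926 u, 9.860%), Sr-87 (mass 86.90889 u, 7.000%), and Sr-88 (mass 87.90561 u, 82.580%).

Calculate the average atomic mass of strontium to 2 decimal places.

Average mass = Σ (abundance × isotope mass) = 0.00560 × 83.91343 + 0.09860 × 85.90926 + 0.07000 × 86.90889 + 0.82580 × 87.90561
= 0.469915 + 8.470653 + 6.083622 + 72.592453 = 87.616643 u

87.62 u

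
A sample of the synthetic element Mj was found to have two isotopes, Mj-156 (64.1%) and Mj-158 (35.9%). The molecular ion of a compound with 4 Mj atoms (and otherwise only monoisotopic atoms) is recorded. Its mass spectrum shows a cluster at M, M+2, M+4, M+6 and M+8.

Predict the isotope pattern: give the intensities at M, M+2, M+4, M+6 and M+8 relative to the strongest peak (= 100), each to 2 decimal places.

44.64 : 100.00 : 84.01 : 31.37 : 4.39

The 4 Mj atoms are independent, so intensities follow the terms of (0.641 + 0.359)^4.
P(M) = 0.641^4 = 0.168823
P(M+2) = 4 × 0.641^3 × 0.359^1 = 0.378206
P(M+4) = 6 × 0.641^2 × 0.359^2 = 0.317729
P(M+6) = 4 × 0.641^1 × 0.359^3 = 0.118632
P(M+8) = 0.359^4 = 0.016610
The M+2 peak is largest (0.378206); scaling to 100 gives 44.64 : 100.00 : 84.01 : 31.37 : 4.39.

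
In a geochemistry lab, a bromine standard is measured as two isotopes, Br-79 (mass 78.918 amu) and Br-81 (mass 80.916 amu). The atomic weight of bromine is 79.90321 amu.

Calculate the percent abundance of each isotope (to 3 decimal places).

Br-79: 50.690%, Br-81: 49.310%

With x = fraction of Br-79 (so Br-81 is 1 − x):
78.918·x + 80.916·(1 − x) = 79.90321
(78.918 − 80.916)·x = 79.90321 − 80.916
x = -1.01279 / -1.998 = 0.50690 → 50.690% Br-79, 49.310% Br-81.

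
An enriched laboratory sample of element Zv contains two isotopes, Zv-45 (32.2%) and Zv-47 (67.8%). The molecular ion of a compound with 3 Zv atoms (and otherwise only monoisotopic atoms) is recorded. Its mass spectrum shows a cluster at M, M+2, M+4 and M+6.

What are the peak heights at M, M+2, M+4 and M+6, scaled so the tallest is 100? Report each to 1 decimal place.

7.5 : 47.5 : 100.0 : 70.2

The 3 Zv atoms are independent, so intensities follow the terms of (0.322 + 0.678)^3.
P(M) = 0.322^3 = 0.033386
P(M+2) = 3 × 0.322^2 × 0.678^1 = 0.210893
P(M+4) = 3 × 0.322^1 × 0.678^2 = 0.444055
P(M+6) = 0.678^3 = 0.311666
The M+4 peak is largest (0.444055); scaling to 100 gives 7.5 : 47.5 : 100.0 : 70.2.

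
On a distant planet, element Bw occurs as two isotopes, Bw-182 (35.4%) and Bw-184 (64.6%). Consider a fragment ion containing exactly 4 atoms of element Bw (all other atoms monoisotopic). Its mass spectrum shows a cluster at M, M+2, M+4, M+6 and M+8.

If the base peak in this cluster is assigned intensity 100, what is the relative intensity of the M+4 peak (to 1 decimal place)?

Binomial terms of (0.354 + 0.646)^4: M 0.0157, M+2 0.1146, M+4 0.3138, M+6 0.3817, M+8 0.1742 → M+6 is the base peak.
P(M+6) = C(4,3) × 0.354^1 × 0.646^3 = 4 × 0.3540 × 0.26958614 = 0.381734 (base)
P(M+4) = C(4,2) × 0.354^2 × 0.646^2 = 6 × 0.125316 × 0.417316 = 0.313778
Relative intensity = 0.313778 / 0.381734 × 100 = 82.2

82.2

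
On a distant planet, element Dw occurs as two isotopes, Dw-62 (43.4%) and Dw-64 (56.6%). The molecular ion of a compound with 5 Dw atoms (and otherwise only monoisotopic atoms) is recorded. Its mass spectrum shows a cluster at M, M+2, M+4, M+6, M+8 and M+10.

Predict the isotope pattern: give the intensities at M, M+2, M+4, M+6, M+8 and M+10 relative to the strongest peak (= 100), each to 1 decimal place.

4.5 : 29.4 : 76.7 : 100.0 : 65.2 : 17.0

The 5 Dw atoms are independent, so intensities follow the terms of (0.434 + 0.566)^5.
P(M) = 0.434^5 = 0.015397
P(M+2) = 5 × 0.434^4 × 0.566^1 = 0.100403
P(M+4) = 10 × 0.434^3 × 0.566^2 = 0.261880
P(M+6) = 10 × 0.434^2 × 0.566^3 = 0.341530
P(M+8) = 5 × 0.434^1 × 0.566^4 = 0.222703
P(M+10) = 0.566^5 = 0.058087
The M+6 peak is largest (0.341530); scaling to 100 gives 4.5 : 29.4 : 76.7 : 100.0 : 65.2 : 17.0.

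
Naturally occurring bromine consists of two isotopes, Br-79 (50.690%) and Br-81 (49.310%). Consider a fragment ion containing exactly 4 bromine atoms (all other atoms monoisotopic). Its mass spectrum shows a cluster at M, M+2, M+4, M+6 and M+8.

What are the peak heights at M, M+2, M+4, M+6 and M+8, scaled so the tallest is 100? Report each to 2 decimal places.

17.61 : 68.53 : 100.00 : 64.85 : 15.77

Each Br atom is independently Br-79 (p = 0.50690) or Br-81 (q = 0.49310); the cluster is the binomial expansion (p + q)^4.
P(M) = 0.50690^4 = 0.066022
P(M+2) = 4 × 0.50690^3 × 0.49310^1 = 0.256899
P(M+4) = 6 × 0.50690^2 × 0.49310^2 = 0.374857
P(M+6) = 4 × 0.50690^1 × 0.49310^3 = 0.243101
P(M+8) = 0.49310^4 = 0.059121
The M+4 peak is largest (0.374857); scaling to 100 gives 17.61 : 68.53 : 100.00 : 64.85 : 15.77.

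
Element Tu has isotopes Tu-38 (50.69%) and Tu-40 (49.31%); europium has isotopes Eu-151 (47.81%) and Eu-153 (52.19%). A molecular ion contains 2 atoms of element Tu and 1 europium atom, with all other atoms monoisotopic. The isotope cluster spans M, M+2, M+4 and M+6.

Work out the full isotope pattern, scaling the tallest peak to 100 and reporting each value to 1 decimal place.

Element Tu pattern (n=2): 0.25694761 : 0.49990478 : 0.24314761
Europium pattern (n=1): 0.4781 : 0.5219
Convolve the two distributions (both contribute in 2-u steps):
  M: 0.25694761×0.4781 = 0.122847
  M+2: 0.25694761×0.5219 + 0.49990478×0.4781 = 0.373105
  M+4: 0.49990478×0.5219 + 0.24314761×0.4781 = 0.377149
  M+6: 0.24314761×0.5219 = 0.126899
Scale to base peak (0.377149) = 100: 32.6 : 98.9 : 100.0 : 33.6

32.6 : 98.9 : 100.0 : 33.6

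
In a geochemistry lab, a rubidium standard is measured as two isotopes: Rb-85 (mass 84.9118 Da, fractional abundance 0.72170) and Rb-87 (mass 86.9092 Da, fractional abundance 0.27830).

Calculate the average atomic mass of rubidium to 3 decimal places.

85.468 Da

Average mass = Σ (abundance × isotope mass) = 0.72170 × 84.9118 + 0.27830 × 86.9092
= 61.28085 + 24.18683 = 85.46768 Da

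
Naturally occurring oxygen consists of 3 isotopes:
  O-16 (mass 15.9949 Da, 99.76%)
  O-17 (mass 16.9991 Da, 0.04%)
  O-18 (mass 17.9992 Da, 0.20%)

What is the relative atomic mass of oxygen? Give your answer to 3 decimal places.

15.999 Da

Weight each isotope mass by its fractional abundance: 0.9976 × 15.9949 + 0.0004 × 16.9991 + 0.0020 × 17.9992
= 15.95651 + 0.00680 + 0.03600 = 15.99931 Da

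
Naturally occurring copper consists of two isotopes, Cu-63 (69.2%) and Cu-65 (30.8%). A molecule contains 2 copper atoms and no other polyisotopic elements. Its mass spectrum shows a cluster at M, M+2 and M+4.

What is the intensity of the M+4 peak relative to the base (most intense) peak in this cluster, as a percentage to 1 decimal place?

Term probabilities: M 0.4789, M+2 0.4263, M+4 0.0949. Base peak = M.
P(M) = C(2,0) × 0.692^2 × 0.308^0 = 1 × 0.478864 × 1.0000 = 0.478864 (base)
P(M+4) = C(2,2) × 0.692^0 × 0.308^2 = 1 × 1.0000 × 0.094864 = 0.094864
Relative intensity = 0.094864 / 0.478864 × 100 = 19.8

19.8%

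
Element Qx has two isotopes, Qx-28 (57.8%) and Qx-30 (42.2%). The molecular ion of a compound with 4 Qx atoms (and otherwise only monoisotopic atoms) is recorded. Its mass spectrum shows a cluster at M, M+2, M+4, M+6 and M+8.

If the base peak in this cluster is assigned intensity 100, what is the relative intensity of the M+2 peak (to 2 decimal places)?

91.31

Binomial terms of (0.578 + 0.422)^4: M 0.1116, M+2 0.3260, M+4 0.3570, M+6 0.1738, M+8 0.0317 → M+4 is the base peak.
P(M+4) = C(4,2) × 0.578^2 × 0.422^2 = 6 × 0.334084 × 0.178084 = 0.356970 (base)
P(M+2) = C(4,1) × 0.578^3 × 0.422^1 = 4 × 0.19310055 × 0.4220 = 0.325954
Relative intensity = 0.325954 / 0.356970 × 100 = 91.31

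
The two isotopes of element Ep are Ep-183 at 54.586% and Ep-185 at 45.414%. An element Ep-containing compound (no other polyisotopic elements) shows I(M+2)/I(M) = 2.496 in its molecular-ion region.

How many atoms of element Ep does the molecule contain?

The M+2/M ratio from n Ep atoms is n · q/p = n · 0.45414/0.54586.
n = 2.496 × 0.54586/0.45414 = 3.00 ≈ 3

3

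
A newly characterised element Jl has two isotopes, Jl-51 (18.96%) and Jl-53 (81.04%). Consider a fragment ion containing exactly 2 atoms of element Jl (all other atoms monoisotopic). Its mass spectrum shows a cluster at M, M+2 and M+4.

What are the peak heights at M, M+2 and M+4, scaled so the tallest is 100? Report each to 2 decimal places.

Expanding (0.1896 + 0.8104)^2:
P(M) = 0.1896^2 = 0.035948
P(M+2) = 2 × 0.1896^1 × 0.8104^1 = 0.307304
P(M+4) = 0.8104^2 = 0.656748
The M+4 peak is largest (0.656748); scaling to 100 gives 5.47 : 46.79 : 100.00.

5.47 : 46.79 : 100.00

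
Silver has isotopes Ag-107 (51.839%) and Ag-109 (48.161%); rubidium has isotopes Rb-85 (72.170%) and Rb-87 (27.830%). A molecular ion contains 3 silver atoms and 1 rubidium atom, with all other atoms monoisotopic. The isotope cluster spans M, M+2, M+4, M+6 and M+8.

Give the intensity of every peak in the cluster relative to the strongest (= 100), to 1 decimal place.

Silver pattern (n=3): 0.13930601 : 0.38826655 : 0.36071887 : 0.11170857
Rubidium pattern (n=1): 0.7217 : 0.2783
Convolve the two distributions (both contribute in 2-u steps):
  M: 0.13930601×0.7217 = 0.100537
  M+2: 0.13930601×0.2783 + 0.38826655×0.7217 = 0.318981
  M+4: 0.38826655×0.2783 + 0.36071887×0.7217 = 0.368385
  M+6: 0.36071887×0.2783 + 0.11170857×0.7217 = 0.181008
  M+8: 0.11170857×0.2783 = 0.031088
Scale to base peak (0.368385) = 100: 27.3 : 86.6 : 100.0 : 49.1 : 8.4

27.3 : 86.6 : 100.0 : 49.1 : 8.4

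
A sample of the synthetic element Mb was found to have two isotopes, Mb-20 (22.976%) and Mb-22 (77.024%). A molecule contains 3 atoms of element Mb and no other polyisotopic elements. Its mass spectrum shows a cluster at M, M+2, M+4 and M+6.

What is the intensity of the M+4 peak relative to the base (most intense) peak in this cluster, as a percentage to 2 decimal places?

89.49%

Binomial terms of (0.22976 + 0.77024)^3: M 0.0121, M+2 0.1220, M+4 0.4089, M+6 0.4570 → M+6 is the base peak.
P(M+6) = C(3,3) × 0.22976^0 × 0.77024^3 = 1 × 1.0000 × 0.45696002 = 0.456960 (base)
P(M+4) = C(3,2) × 0.22976^1 × 0.77024^2 = 3 × 0.22976 × 0.59326966 = 0.408929
Relative intensity = 0.408929 / 0.456960 × 100 = 89.49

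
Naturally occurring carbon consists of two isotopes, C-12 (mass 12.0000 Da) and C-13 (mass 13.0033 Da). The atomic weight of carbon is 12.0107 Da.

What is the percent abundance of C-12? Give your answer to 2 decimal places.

With x = fraction of C-12 (so C-13 is 1 − x):
12.0000·x + 13.0033·(1 − x) = 12.0107
(12.0000 − 13.0033)·x = 12.0107 − 13.0033
x = -0.9926 / -1.0033 = 0.98934 → 98.93% C-12, 1.07% C-13.

98.93%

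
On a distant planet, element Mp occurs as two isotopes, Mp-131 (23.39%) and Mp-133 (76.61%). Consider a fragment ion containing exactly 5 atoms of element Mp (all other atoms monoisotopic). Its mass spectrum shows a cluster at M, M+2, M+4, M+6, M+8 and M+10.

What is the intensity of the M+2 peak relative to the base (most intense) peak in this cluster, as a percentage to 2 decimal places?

2.85%

Binomial terms of (0.2339 + 0.7661)^5: M 0.0007, M+2 0.0115, M+4 0.0751, M+6 0.2460, M+8 0.4028, M+10 0.2639 → M+8 is the base peak.
P(M+8) = C(5,4) × 0.2339^1 × 0.7661^4 = 5 × 0.2339 × 0.34446242 = 0.402849 (base)
P(M+2) = C(5,1) × 0.2339^4 × 0.7661^1 = 5 × 0.0029931 × 0.7661 = 0.011465
Relative intensity = 0.011465 / 0.402849 × 100 = 2.85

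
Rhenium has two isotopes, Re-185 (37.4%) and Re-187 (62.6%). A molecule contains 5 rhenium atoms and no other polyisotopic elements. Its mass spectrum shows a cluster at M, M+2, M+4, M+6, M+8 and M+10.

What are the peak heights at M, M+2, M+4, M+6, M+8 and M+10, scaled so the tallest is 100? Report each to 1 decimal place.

2.1 : 17.8 : 59.7 : 100.0 : 83.7 : 28.0

The 5 Re atoms are independent, so intensities follow the terms of (0.374 + 0.626)^5.
P(M) = 0.374^5 = 0.007317
P(M+2) = 5 × 0.374^4 × 0.626^1 = 0.061239
P(M+4) = 10 × 0.374^3 × 0.626^2 = 0.205005
P(M+6) = 10 × 0.374^2 × 0.626^3 = 0.343136
P(M+8) = 5 × 0.374^1 × 0.626^4 = 0.287170
P(M+10) = 0.626^5 = 0.096133
The M+6 peak is largest (0.343136); scaling to 100 gives 2.1 : 17.8 : 59.7 : 100.0 : 83.7 : 28.0.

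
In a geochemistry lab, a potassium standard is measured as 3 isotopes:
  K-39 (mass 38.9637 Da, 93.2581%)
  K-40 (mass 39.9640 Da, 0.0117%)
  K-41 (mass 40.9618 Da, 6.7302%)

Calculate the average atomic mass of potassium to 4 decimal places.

The abundance-weighted mean is 0.932581 × 38.9637 + 0.000117 × 39.9640 + 0.067302 × 40.9618
= 36.33681 + 0.00468 + 2.75681 = 39.09830 Da

39.0983 Da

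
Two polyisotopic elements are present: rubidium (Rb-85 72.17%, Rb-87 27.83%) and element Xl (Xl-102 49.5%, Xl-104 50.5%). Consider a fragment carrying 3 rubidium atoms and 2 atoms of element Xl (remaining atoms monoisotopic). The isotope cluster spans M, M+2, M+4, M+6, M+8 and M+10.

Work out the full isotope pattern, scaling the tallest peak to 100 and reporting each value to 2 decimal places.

Rubidium pattern (n=3): 0.37589809 : 0.43485841 : 0.16768892 : 0.02155458
Element Xl pattern (n=2): 0.245025 : 0.49995 : 0.255025
Convolve the two distributions (both contribute in 2-u steps):
  M: 0.37589809×0.245025 = 0.092104
  M+2: 0.37589809×0.49995 + 0.43485841×0.245025 = 0.294481
  M+4: 0.37589809×0.255025 + 0.43485841×0.49995 + 0.16768892×0.245025 = 0.354359
  M+6: 0.43485841×0.255025 + 0.16768892×0.49995 + 0.02155458×0.245025 = 0.200017
  M+8: 0.16768892×0.255025 + 0.02155458×0.49995 = 0.053541
  M+10: 0.02155458×0.255025 = 0.005497
Scale to base peak (0.354359) = 100: 25.99 : 83.10 : 100.00 : 56.44 : 15.11 : 1.55

25.99 : 83.10 : 100.00 : 56.44 : 15.11 : 1.55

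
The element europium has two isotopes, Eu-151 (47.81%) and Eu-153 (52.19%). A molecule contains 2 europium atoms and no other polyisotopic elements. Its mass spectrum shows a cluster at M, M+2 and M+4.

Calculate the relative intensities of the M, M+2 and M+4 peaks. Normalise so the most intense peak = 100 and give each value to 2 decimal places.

45.80 : 100.00 : 54.58

Expanding (0.4781 + 0.5219)^2:
P(M) = 0.4781^2 = 0.228580
P(M+2) = 2 × 0.4781^1 × 0.5219^1 = 0.499041
P(M+4) = 0.5219^2 = 0.272380
The M+2 peak is largest (0.499041); scaling to 100 gives 45.80 : 100.00 : 54.58.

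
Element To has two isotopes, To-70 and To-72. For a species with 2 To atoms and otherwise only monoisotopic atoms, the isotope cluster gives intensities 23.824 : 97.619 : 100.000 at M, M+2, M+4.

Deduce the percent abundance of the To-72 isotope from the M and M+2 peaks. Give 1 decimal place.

67.2%

If p is the fraction of To that is To-70, then I(M+2)/I(M) = [C(2,1)·p^1·(1−p)] / p^2 = 2·(1−p)/p = 97.619/23.824 = 4.0975
(1−p)/p = 4.0975/2 = 2.0488  ⇒  p = 1/(1 + 2.0488) = 0.3280
To-70: 32.8%, To-72: 67.2%.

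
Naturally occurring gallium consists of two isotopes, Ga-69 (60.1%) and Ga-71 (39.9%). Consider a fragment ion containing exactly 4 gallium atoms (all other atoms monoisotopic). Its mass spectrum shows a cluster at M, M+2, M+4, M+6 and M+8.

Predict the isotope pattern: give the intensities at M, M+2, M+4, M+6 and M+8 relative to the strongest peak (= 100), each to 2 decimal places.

37.66 : 100.00 : 99.58 : 44.08 : 7.32

The 4 Ga atoms are independent, so intensities follow the terms of (0.601 + 0.399)^4.
P(M) = 0.601^4 = 0.130466
P(M+2) = 4 × 0.601^3 × 0.399^1 = 0.346463
P(M+4) = 6 × 0.601^2 × 0.399^2 = 0.345021
P(M+6) = 4 × 0.601^1 × 0.399^3 = 0.152705
P(M+8) = 0.399^4 = 0.025345
The M+2 peak is largest (0.346463); scaling to 100 gives 37.66 : 100.00 : 99.58 : 44.08 : 7.32.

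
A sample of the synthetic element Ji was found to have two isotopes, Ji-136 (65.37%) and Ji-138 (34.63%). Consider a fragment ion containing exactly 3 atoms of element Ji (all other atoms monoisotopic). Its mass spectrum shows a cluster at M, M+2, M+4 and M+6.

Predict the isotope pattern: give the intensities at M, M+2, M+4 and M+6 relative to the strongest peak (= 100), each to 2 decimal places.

62.92 : 100.00 : 52.98 : 9.35

Expanding (0.6537 + 0.3463)^3:
P(M) = 0.6537^3 = 0.279341
P(M+2) = 3 × 0.6537^2 × 0.3463^1 = 0.443947
P(M+4) = 3 × 0.6537^1 × 0.3463^2 = 0.235182
P(M+6) = 0.3463^3 = 0.041530
The M+2 peak is largest (0.443947); scaling to 100 gives 62.92 : 100.00 : 52.98 : 9.35.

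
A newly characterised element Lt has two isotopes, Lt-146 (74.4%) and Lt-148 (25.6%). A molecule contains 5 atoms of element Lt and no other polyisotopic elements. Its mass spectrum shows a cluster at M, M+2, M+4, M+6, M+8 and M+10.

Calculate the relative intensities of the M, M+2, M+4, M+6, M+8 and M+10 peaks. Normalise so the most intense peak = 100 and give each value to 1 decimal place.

The 5 Lt atoms are independent, so intensities follow the terms of (0.744 + 0.256)^5.
P(M) = 0.744^5 = 0.227963
P(M+2) = 5 × 0.744^4 × 0.256^1 = 0.392195
P(M+4) = 10 × 0.744^3 × 0.256^2 = 0.269897
P(M+6) = 10 × 0.744^2 × 0.256^3 = 0.092868
P(M+8) = 5 × 0.744^1 × 0.256^4 = 0.015977
P(M+10) = 0.256^5 = 0.001100
The M+2 peak is largest (0.392195); scaling to 100 gives 58.1 : 100.0 : 68.8 : 23.7 : 4.1 : 0.3.

58.1 : 100.0 : 68.8 : 23.7 : 4.1 : 0.3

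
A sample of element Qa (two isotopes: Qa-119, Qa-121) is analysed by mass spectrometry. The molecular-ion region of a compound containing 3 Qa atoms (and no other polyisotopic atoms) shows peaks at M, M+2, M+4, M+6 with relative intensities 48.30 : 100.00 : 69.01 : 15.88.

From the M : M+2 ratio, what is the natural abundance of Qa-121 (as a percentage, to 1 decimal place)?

40.8%

Write p for the Qa-119 fraction. I(M+2)/I(M) = [C(3,1)·p^2·(1−p)] / p^3 = 3·(1−p)/p = 100.00/48.30 = 2.0704
(1−p)/p = 2.0704/3 = 0.6901  ⇒  p = 1/(1 + 0.6901) = 0.5917
Qa-119: 59.2%, Qa-121: 40.8%.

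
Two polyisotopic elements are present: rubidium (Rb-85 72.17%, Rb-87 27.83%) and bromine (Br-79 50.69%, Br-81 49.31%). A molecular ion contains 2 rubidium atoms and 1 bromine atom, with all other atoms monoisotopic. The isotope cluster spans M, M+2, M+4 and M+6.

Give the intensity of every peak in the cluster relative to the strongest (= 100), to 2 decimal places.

Rubidium pattern (n=2): 0.52085089 : 0.40169822 : 0.07745089
Bromine pattern (n=1): 0.5069 : 0.4931
Convolve the two distributions (both contribute in 2-u steps):
  M: 0.52085089×0.5069 = 0.264019
  M+2: 0.52085089×0.4931 + 0.40169822×0.5069 = 0.460452
  M+4: 0.40169822×0.4931 + 0.07745089×0.5069 = 0.237337
  M+6: 0.07745089×0.4931 = 0.038191
Scale to base peak (0.460452) = 100: 57.34 : 100.00 : 51.54 : 8.29

57.34 : 100.00 : 51.54 : 8.29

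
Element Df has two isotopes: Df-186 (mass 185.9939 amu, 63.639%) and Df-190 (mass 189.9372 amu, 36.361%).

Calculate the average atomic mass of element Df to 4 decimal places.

187.4277 amu

Weight each isotope mass by its fractional abundance: 0.63639 × 185.9939 + 0.36361 × 189.9372
= 118.36466 + 69.06307 = 187.42773 amu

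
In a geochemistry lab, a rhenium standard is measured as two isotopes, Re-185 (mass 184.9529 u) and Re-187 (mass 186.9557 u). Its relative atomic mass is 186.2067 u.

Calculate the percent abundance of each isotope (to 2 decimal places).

Re-185: 37.40%, Re-187: 62.60%

Writing the weighted mean with unknown fraction x of Re-185:
184.9529·x + 186.9557·(1 − x) = 186.2067
(184.9529 − 186.9557)·x = 186.2067 − 186.9557
x = -0.7490 / -2.0028 = 0.37398 → 37.40% Re-185, 62.60% Re-187.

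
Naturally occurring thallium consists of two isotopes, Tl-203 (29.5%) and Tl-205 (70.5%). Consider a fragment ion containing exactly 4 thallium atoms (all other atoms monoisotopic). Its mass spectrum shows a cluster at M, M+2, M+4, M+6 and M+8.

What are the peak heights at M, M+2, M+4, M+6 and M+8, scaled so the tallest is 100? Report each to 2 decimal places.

1.83 : 17.51 : 62.77 : 100.00 : 59.75

The 4 Tl atoms are independent, so intensities follow the terms of (0.295 + 0.705)^4.
P(M) = 0.295^4 = 0.007573
P(M+2) = 4 × 0.295^3 × 0.705^1 = 0.072396
P(M+4) = 6 × 0.295^2 × 0.705^2 = 0.259522
P(M+6) = 4 × 0.295^1 × 0.705^3 = 0.413475
P(M+8) = 0.705^4 = 0.247034
The M+6 peak is largest (0.413475); scaling to 100 gives 1.83 : 17.51 : 62.77 : 100.00 : 59.75.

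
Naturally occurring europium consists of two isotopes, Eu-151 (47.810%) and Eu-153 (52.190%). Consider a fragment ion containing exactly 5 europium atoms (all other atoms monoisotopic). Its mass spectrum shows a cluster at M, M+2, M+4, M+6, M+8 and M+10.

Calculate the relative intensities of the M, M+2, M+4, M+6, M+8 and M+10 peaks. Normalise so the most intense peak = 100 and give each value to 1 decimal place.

The 5 Eu atoms are independent, so intensities follow the terms of (0.47810 + 0.52190)^5.
P(M) = 0.47810^5 = 0.024980
P(M+2) = 5 × 0.47810^4 × 0.52190^1 = 0.136343
P(M+4) = 10 × 0.47810^3 × 0.52190^2 = 0.297667
P(M+6) = 10 × 0.47810^2 × 0.52190^3 = 0.324937
P(M+8) = 5 × 0.47810^1 × 0.52190^4 = 0.177353
P(M+10) = 0.52190^5 = 0.038720
The M+6 peak is largest (0.324937); scaling to 100 gives 7.7 : 42.0 : 91.6 : 100.0 : 54.6 : 11.9.

7.7 : 42.0 : 91.6 : 100.0 : 54.6 : 11.9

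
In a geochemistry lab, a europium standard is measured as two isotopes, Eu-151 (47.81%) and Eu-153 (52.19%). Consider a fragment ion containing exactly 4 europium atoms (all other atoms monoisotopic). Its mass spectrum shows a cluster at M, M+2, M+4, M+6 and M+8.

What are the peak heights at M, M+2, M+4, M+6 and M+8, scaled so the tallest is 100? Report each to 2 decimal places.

13.99 : 61.07 : 100.00 : 72.77 : 19.86

Each Eu atom is independently Eu-151 (p = 0.4781) or Eu-153 (q = 0.5219); the cluster is the binomial expansion (p + q)^4.
P(M) = 0.4781^4 = 0.052249
P(M+2) = 4 × 0.4781^3 × 0.5219^1 = 0.228141
P(M+4) = 6 × 0.4781^2 × 0.5219^2 = 0.373563
P(M+6) = 4 × 0.4781^1 × 0.5219^3 = 0.271857
P(M+8) = 0.5219^4 = 0.074191
The M+4 peak is largest (0.373563); scaling to 100 gives 13.99 : 61.07 : 100.00 : 72.77 : 19.86.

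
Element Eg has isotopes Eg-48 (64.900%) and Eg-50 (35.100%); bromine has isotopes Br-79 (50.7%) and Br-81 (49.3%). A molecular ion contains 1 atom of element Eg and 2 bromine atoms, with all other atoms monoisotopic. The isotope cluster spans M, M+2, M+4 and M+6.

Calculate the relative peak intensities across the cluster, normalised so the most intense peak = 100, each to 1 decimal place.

40.2 : 100.0 : 80.4 : 20.6

Element Eg pattern (n=1): 0.6490 : 0.3510
Bromine pattern (n=2): 0.257049 : 0.499902 : 0.243049
Convolve the two distributions (both contribute in 2-u steps):
  M: 0.6490×0.257049 = 0.166825
  M+2: 0.6490×0.499902 + 0.3510×0.257049 = 0.414661
  M+4: 0.6490×0.243049 + 0.3510×0.499902 = 0.333204
  M+6: 0.3510×0.243049 = 0.085310
Scale to base peak (0.414661) = 100: 40.2 : 100.0 : 80.4 : 20.6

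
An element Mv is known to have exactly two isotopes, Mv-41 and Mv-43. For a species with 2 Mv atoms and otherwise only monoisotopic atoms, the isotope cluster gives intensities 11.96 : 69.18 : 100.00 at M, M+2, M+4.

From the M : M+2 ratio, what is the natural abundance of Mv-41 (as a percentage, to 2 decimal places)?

25.69%

Write p for the Mv-41 fraction. I(M+2)/I(M) = [C(2,1)·p^1·(1−p)] / p^2 = 2·(1−p)/p = 69.18/11.96 = 5.7843
(1−p)/p = 5.7843/2 = 2.8921  ⇒  p = 1/(1 + 2.8921) = 0.2569
Mv-41: 25.69%, Mv-43: 74.31%.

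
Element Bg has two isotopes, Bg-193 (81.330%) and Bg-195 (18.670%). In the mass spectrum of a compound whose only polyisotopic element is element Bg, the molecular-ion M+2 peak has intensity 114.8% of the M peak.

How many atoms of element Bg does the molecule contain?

5

With n Bg atoms, P(M+2)/P(M) = C(n,1)·p^(n−1)q / p^n = n·q/p = n · 0.18670/0.81330.
n = 1.148 × 0.81330/0.18670 = 5.00 ≈ 5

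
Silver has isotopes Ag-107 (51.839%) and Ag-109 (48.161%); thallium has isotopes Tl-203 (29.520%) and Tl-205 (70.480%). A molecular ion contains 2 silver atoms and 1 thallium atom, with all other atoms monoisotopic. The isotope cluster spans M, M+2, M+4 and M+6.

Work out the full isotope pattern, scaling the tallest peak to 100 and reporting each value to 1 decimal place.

Silver pattern (n=2): 0.26872819 : 0.49932362 : 0.23194819
Thallium pattern (n=1): 0.2952 : 0.7048
Convolve the two distributions (both contribute in 2-u steps):
  M: 0.26872819×0.2952 = 0.079329
  M+2: 0.26872819×0.7048 + 0.49932362×0.2952 = 0.336800
  M+4: 0.49932362×0.7048 + 0.23194819×0.2952 = 0.420394
  M+6: 0.23194819×0.7048 = 0.163477
Scale to base peak (0.420394) = 100: 18.9 : 80.1 : 100.0 : 38.9

18.9 : 80.1 : 100.0 : 38.9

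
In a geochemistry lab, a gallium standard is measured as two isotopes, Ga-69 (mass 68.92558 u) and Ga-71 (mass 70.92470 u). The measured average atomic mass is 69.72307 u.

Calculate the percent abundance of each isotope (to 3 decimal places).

Ga-69: 60.108%, Ga-71: 39.892%

With x = fraction of Ga-69 (so Ga-71 is 1 − x):
68.92558·x + 70.92470·(1 − x) = 69.72307
(68.92558 − 70.92470)·x = 69.72307 − 70.92470
x = -1.20163 / -1.99912 = 0.60108 → 60.108% Ga-69, 39.892% Ga-71.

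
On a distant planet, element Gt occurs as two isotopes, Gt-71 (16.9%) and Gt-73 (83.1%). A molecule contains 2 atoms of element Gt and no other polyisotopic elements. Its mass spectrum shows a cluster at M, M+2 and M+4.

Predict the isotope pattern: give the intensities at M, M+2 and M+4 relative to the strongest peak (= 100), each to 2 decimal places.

4.14 : 40.67 : 100.00

Each Gt atom is independently Gt-71 (p = 0.169) or Gt-73 (q = 0.831); the cluster is the binomial expansion (p + q)^2.
P(M) = 0.169^2 = 0.028561
P(M+2) = 2 × 0.169^1 × 0.831^1 = 0.280878
P(M+4) = 0.831^2 = 0.690561
The M+4 peak is largest (0.690561); scaling to 100 gives 4.14 : 40.67 : 100.00.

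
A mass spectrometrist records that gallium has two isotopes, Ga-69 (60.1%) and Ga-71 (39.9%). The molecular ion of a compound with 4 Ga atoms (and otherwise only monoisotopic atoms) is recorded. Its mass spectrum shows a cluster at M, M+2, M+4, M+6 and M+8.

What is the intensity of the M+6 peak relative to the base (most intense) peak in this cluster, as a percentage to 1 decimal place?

Term probabilities: M 0.1305, M+2 0.3465, M+4 0.3450, M+6 0.1527, M+8 0.0253. Base peak = M+2.
P(M+2) = C(4,1) × 0.601^3 × 0.399^1 = 4 × 0.2170818 × 0.3990 = 0.346463 (base)
P(M+6) = C(4,3) × 0.601^1 × 0.399^3 = 4 × 0.6010 × 0.0635212 = 0.152705
Relative intensity = 0.152705 / 0.346463 × 100 = 44.1

44.1%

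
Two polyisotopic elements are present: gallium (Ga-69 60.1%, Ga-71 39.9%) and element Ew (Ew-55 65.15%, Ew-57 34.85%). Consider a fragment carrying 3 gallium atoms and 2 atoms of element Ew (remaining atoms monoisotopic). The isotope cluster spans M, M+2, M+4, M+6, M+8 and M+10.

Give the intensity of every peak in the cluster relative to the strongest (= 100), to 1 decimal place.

Gallium pattern (n=3): 0.2170818 : 0.4323576 : 0.2870394 : 0.0635212
Element Ew pattern (n=2): 0.42445225 : 0.4540955 : 0.12145225
Convolve the two distributions (both contribute in 2-u steps):
  M: 0.2170818×0.42445225 = 0.092141
  M+2: 0.2170818×0.4540955 + 0.4323576×0.42445225 = 0.282091
  M+4: 0.2170818×0.12145225 + 0.4323576×0.4540955 + 0.2870394×0.42445225 = 0.344531
  M+6: 0.4323576×0.12145225 + 0.2870394×0.4540955 + 0.0635212×0.42445225 = 0.209816
  M+8: 0.2870394×0.12145225 + 0.0635212×0.4540955 = 0.063706
  M+10: 0.0635212×0.12145225 = 0.007715
Scale to base peak (0.344531) = 100: 26.7 : 81.9 : 100.0 : 60.9 : 18.5 : 2.2

26.7 : 81.9 : 100.0 : 60.9 : 18.5 : 2.2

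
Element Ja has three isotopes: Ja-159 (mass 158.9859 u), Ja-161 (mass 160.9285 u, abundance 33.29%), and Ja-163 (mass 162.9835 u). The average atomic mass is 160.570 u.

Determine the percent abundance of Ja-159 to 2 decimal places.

43.26%

Let x and y be the fractions of Ja-159 and Ja-163. Then x + y = 1 − 0.3329 = 0.6671 and 158.9859x + 162.9835y = 160.570 − 0.3329×160.9285 = 106.99690235.
Substituting: 158.9859x + 162.9835(0.6671 − x) = 106.99690235
(158.9859 − 162.9835)x = -1.7293905  ⇒  x = 0.43261, y = 0.23449
Ja-159: 43.26%, Ja-163: 23.45%.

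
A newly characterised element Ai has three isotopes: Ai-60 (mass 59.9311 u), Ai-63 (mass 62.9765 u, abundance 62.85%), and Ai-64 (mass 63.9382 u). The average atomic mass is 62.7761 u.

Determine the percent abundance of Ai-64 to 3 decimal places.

23.233%

Let x and y be the fractions of Ai-60 and Ai-64. Then x + y = 1 − 0.6285 = 0.3715 and 59.9311x + 63.9382y = 62.7761 − 0.6285×62.9765 = 23.19536975.
Substituting: 59.9311x + 63.9382(0.3715 − x) = 23.19536975
(59.9311 − 63.9382)x = -0.55767155  ⇒  x = 0.13917, y = 0.23233
Ai-60: 13.917%, Ai-64: 23.233%.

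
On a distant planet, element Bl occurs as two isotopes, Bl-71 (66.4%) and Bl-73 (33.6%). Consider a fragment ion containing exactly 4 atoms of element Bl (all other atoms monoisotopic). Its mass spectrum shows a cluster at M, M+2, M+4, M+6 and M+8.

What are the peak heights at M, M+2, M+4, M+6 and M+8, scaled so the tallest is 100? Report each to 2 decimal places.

49.40 : 100.00 : 75.90 : 25.61 : 3.24

Each Bl atom is independently Bl-71 (p = 0.664) or Bl-73 (q = 0.336); the cluster is the binomial expansion (p + q)^4.
P(M) = 0.664^4 = 0.194389
P(M+2) = 4 × 0.664^3 × 0.336^1 = 0.393463
P(M+4) = 6 × 0.664^2 × 0.336^2 = 0.298652
P(M+6) = 4 × 0.664^1 × 0.336^3 = 0.100750
P(M+8) = 0.336^4 = 0.012746
The M+2 peak is largest (0.393463); scaling to 100 gives 49.40 : 100.00 : 75.90 : 25.61 : 3.24.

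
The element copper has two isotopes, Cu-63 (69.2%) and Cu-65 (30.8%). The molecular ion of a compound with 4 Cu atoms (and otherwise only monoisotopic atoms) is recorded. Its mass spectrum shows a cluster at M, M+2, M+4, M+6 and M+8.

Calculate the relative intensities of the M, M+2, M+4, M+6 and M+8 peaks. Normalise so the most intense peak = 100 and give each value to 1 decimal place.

Expanding (0.692 + 0.308)^4:
P(M) = 0.692^4 = 0.229311
P(M+2) = 4 × 0.692^3 × 0.308^1 = 0.408253
P(M+4) = 6 × 0.692^2 × 0.308^2 = 0.272562
P(M+6) = 4 × 0.692^1 × 0.308^3 = 0.080876
P(M+8) = 0.308^4 = 0.008999
The M+2 peak is largest (0.408253); scaling to 100 gives 56.2 : 100.0 : 66.8 : 19.8 : 2.2.

56.2 : 100.0 : 66.8 : 19.8 : 2.2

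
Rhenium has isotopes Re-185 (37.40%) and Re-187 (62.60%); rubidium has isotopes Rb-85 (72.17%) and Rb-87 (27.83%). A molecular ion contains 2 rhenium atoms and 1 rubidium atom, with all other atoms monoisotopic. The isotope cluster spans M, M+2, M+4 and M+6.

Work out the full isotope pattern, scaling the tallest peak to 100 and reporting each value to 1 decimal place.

Rhenium pattern (n=2): 0.139876 : 0.468248 : 0.391876
Rubidium pattern (n=1): 0.7217 : 0.2783
Convolve the two distributions (both contribute in 2-u steps):
  M: 0.139876×0.7217 = 0.100949
  M+2: 0.139876×0.2783 + 0.468248×0.7217 = 0.376862
  M+4: 0.468248×0.2783 + 0.391876×0.7217 = 0.413130
  M+6: 0.391876×0.2783 = 0.109059
Scale to base peak (0.413130) = 100: 24.4 : 91.2 : 100.0 : 26.4

24.4 : 91.2 : 100.0 : 26.4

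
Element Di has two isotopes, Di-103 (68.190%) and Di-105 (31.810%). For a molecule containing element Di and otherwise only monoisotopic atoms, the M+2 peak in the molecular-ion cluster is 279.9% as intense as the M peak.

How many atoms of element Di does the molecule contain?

6

With n Di atoms, P(M+2)/P(M) = C(n,1)·p^(n−1)q / p^n = n·q/p = n · 0.31810/0.68190.
n = 2.799 × 0.68190/0.31810 = 6.00 ≈ 6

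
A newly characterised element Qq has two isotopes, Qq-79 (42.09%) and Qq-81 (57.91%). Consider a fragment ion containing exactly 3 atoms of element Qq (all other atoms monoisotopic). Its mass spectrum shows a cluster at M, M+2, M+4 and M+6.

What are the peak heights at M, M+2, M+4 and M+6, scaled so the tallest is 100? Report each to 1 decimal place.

The 3 Qq atoms are independent, so intensities follow the terms of (0.4209 + 0.5791)^3.
P(M) = 0.4209^3 = 0.074565
P(M+2) = 3 × 0.4209^2 × 0.5791^1 = 0.307775
P(M+4) = 3 × 0.4209^1 × 0.5791^2 = 0.423455
P(M+6) = 0.5791^3 = 0.194205
The M+4 peak is largest (0.423455); scaling to 100 gives 17.6 : 72.7 : 100.0 : 45.9.

17.6 : 72.7 : 100.0 : 45.9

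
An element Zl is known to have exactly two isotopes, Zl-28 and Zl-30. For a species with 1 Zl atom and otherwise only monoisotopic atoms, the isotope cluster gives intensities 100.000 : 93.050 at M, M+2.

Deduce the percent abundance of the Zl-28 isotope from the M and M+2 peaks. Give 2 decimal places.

If p is the fraction of Zl that is Zl-28, then I(M+2)/I(M) = [C(1,1)·p^0·(1−p)] / p^1 = 1·(1−p)/p = 93.050/100.000 = 0.9305
(1−p)/p = 0.9305/1 = 0.9305  ⇒  p = 1/(1 + 0.9305) = 0.5180
Zl-28: 51.80%, Zl-30: 48.20%.

51.80%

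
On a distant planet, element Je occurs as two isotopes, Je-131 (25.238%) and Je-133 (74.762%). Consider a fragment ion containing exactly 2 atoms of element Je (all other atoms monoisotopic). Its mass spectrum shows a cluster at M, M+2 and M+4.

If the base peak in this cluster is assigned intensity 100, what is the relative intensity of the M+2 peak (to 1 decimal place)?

67.5

(0.25238 + 0.74762)^2 gives M 0.0637, M+2 0.3774, M+4 0.5589; the largest is M+4.
P(M+4) = C(2,2) × 0.25238^0 × 0.74762^2 = 1 × 1.0000 × 0.55893566 = 0.558936 (base)
P(M+2) = C(2,1) × 0.25238^1 × 0.74762^1 = 2 × 0.25238 × 0.74762 = 0.377369
Relative intensity = 0.377369 / 0.558936 × 100 = 67.5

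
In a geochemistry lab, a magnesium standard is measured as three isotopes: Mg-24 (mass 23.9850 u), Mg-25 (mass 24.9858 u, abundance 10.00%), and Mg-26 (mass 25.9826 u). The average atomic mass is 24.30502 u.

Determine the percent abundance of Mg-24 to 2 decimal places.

78.99%

The remaining 90.00% is split between Mg-24 (fraction x) and Mg-26 (fraction 0.9000 − x).
Substituting: 23.9850x + 25.9826(0.9000 − x) = 21.80644
(23.9850 − 25.9826)x = -1.5779  ⇒  x = 0.78990, y = 0.11010
Mg-24: 78.99%, Mg-26: 11.01%.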